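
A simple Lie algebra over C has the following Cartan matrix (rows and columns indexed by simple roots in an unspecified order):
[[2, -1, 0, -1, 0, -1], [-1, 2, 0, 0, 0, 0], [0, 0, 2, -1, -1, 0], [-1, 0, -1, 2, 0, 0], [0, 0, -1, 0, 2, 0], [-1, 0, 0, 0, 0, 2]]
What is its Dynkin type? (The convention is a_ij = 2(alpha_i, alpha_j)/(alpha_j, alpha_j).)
D6

The matrix has rank 6 with 2's on the diagonal. Reading the off-diagonal entries as Dynkin edges (a single edge where a_ij = a_ji = -1; a double or triple edge where a_ij * a_ji = 2 or 3), the diagram is a chain of 4 nodes with a fork of two nodes at one end (D_6). One simple-root ordering that puts it in standard form is (alpha_5, alpha_3, alpha_4, alpha_1, alpha_6, alpha_2). So the algebra is type D_6, i.e. so(12).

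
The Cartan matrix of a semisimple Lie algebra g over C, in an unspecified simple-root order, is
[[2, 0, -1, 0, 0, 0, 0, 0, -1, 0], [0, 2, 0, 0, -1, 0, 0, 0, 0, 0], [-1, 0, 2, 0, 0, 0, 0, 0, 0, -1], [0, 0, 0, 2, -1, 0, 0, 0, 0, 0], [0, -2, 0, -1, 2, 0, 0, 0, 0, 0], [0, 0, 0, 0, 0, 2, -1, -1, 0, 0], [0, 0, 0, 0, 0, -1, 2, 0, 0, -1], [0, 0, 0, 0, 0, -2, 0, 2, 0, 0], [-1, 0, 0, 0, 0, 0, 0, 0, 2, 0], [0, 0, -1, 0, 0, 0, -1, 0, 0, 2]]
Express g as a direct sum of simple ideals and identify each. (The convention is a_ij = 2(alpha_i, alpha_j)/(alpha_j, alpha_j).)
The diagram associated to this matrix has two connected components: the simple roots {alpha_2, alpha_4, alpha_5} form a chain of 3 nodes with a double edge at one end; the terminal node there is the unique short simple root (B_3), and {alpha_1, alpha_3, alpha_6, alpha_7, alpha_8, alpha_9, alpha_10} form a chain of 7 nodes with a double edge at one end; the terminal node there is the unique long simple root (C_7). A semisimple Lie algebra decomposes uniquely as the direct sum of simple ideals, one per connected component of its Dynkin diagram, so g ≅ B_3 ⊕ C_7 (dimension 21 + 105 = 126).

B_3 + C_7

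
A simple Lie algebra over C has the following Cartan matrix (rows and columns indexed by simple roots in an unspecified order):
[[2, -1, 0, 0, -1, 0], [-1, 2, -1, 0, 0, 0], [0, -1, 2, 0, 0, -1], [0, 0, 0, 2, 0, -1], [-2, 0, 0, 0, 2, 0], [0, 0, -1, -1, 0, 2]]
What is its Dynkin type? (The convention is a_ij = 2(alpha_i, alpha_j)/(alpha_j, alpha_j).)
C_6 (sp(12))

The matrix has rank 6 with 2's on the diagonal. Reading the off-diagonal entries as Dynkin edges (a single edge where a_ij = a_ji = -1; a double or triple edge where a_ij * a_ji = 2 or 3), the diagram is a chain of 6 nodes with a double edge at one end; the terminal node there is the unique long simple root (C_6). One simple-root ordering that puts it in standard form is (alpha_4, alpha_6, alpha_3, alpha_2, alpha_1, alpha_5). So the algebra is type C_6, i.e. sp(12).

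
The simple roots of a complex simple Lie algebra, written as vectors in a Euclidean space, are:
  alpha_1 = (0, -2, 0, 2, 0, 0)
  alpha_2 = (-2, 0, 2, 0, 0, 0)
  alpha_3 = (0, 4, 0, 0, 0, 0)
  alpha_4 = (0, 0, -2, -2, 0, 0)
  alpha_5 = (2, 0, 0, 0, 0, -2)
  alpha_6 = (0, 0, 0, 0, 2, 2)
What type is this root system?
Compute the Cartan integers a_ij = 2(alpha_i, alpha_j)/(alpha_j, alpha_j); the resulting 6x6 Cartan matrix is
[[2, 0, -1, -1, 0, 0], [0, 2, 0, -1, -1, 0], [-2, 0, 2, 0, 0, 0], [-1, -1, 0, 2, 0, 0], [0, -1, 0, 0, 2, -1], [0, 0, 0, 0, -1, 2]].
The roots have two lengths (squared-length ratio 2:1); the short ones are alpha_{1,2,4,5,6}. The associated Dynkin diagram is a chain of 6 nodes with a double edge at one end; the terminal node there is the unique long simple root (C_6), so the type is C_6 (the algebra sp(12)).

C_6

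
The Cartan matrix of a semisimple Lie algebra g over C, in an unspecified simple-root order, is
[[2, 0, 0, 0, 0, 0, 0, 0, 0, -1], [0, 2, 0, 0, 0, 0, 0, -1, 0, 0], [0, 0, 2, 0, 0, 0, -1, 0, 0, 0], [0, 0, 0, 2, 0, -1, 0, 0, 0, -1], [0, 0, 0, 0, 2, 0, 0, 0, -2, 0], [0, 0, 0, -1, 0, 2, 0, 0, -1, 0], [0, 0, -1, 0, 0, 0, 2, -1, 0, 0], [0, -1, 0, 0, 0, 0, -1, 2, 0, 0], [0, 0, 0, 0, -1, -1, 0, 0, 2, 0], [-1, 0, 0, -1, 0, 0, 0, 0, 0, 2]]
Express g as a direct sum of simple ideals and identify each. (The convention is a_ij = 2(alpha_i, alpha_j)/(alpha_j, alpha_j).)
A_4 + C_6

The diagram associated to this matrix has two connected components: the simple roots {alpha_2, alpha_3, alpha_7, alpha_8} form a chain of 4 nodes with single edges (A_4), and {alpha_1, alpha_4, alpha_5, alpha_6, alpha_9, alpha_10} form a chain of 6 nodes with a double edge at one end; the terminal node there is the unique long simple root (C_6). A semisimple Lie algebra decomposes uniquely as the direct sum of simple ideals, one per connected component of its Dynkin diagram, so g ≅ A_4 ⊕ C_6 (dimension 24 + 78 = 102).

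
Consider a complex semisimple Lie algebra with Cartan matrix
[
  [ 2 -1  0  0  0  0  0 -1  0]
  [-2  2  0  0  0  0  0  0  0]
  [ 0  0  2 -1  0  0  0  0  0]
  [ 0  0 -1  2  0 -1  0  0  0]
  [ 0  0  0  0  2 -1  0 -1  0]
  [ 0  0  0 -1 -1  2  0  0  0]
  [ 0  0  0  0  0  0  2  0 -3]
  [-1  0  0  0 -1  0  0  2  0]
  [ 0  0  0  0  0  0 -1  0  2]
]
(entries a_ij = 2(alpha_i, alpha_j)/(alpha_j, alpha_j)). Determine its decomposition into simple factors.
C_7 (sp(14)) ⊕ G_2

The diagram associated to this matrix has two connected components: the simple roots {alpha_1, alpha_2, alpha_3, alpha_4, alpha_5, alpha_6, alpha_8} form a chain of 7 nodes with a double edge at one end; the terminal node there is the unique long simple root (C_7), and {alpha_7, alpha_9} form two nodes joined by a triple edge (G_2). A semisimple Lie algebra decomposes uniquely as the direct sum of simple ideals, one per connected component of its Dynkin diagram, so g ≅ C_7 ⊕ G_2 (dimension 105 + 14 = 119).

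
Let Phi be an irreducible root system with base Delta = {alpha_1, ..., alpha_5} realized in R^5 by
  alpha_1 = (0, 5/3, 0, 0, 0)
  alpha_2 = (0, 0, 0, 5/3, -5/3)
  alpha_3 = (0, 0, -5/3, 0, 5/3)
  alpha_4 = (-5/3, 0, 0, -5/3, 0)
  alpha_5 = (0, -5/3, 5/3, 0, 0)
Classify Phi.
Compute the Cartan integers a_ij = 2(alpha_i, alpha_j)/(alpha_j, alpha_j); the resulting 5x5 Cartan matrix is
[[2, 0, 0, 0, -1], [0, 2, -1, -1, 0], [0, -1, 2, 0, -1], [0, -1, 0, 2, 0], [-2, 0, -1, 0, 2]].
The roots have two lengths (squared-length ratio 2:1); the short ones are alpha_{1}. The associated Dynkin diagram is a chain of 5 nodes with a double edge at one end; the terminal node there is the unique short simple root (B_5), so the type is B_5 (the algebra so(11)).

type B_5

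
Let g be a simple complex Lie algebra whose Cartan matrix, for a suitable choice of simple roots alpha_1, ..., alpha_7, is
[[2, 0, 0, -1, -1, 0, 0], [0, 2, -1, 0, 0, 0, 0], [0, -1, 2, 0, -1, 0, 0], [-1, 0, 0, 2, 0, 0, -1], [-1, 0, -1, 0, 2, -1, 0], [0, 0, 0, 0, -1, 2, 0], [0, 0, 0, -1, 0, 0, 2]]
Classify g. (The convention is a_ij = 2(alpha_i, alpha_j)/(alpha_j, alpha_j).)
E_7

The matrix has rank 7 with 2's on the diagonal. Reading the off-diagonal entries as Dynkin edges (a single edge where a_ij = a_ji = -1; a double or triple edge where a_ij * a_ji = 2 or 3), the diagram is a chain of 6 nodes with one extra node attached to the third node from one end (E_7). One simple-root ordering that puts it in standard form is (alpha_2, alpha_6, alpha_3, alpha_5, alpha_1, alpha_4, alpha_7). So the algebra is type E_7.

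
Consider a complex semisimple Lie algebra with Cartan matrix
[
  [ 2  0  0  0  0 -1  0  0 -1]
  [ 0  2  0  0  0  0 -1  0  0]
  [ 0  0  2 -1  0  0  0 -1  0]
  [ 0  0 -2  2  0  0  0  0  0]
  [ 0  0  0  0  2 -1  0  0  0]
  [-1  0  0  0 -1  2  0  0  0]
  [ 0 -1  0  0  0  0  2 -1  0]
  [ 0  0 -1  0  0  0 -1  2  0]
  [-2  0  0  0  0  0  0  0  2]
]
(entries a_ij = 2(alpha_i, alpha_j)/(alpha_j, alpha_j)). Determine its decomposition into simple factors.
type C_4 ⊕ type C_5

The diagram associated to this matrix has two connected components: the simple roots {alpha_1, alpha_5, alpha_6, alpha_9} form a chain of 4 nodes with a double edge at one end; the terminal node there is the unique long simple root (C_4), and {alpha_2, alpha_3, alpha_4, alpha_7, alpha_8} form a chain of 5 nodes with a double edge at one end; the terminal node there is the unique long simple root (C_5). A semisimple Lie algebra decomposes uniquely as the direct sum of simple ideals, one per connected component of its Dynkin diagram, so g ≅ C_4 ⊕ C_5 (dimension 36 + 55 = 91).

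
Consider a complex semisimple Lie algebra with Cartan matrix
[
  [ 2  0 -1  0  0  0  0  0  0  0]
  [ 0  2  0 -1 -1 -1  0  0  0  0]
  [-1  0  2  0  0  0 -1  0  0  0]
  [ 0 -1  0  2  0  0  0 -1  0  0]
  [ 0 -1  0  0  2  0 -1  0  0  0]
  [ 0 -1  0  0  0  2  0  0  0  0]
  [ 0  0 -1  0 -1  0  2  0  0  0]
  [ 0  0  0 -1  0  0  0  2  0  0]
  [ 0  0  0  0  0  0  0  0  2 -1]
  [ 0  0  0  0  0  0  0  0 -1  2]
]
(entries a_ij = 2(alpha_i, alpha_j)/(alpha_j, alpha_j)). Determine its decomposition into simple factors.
A2 ⊕ E8

The diagram associated to this matrix has two connected components: the simple roots {alpha_9, alpha_10} form a chain of 2 nodes with single edges (A_2), and {alpha_1, alpha_2, alpha_3, alpha_4, alpha_5, alpha_6, alpha_7, alpha_8} form a chain of 7 nodes with one extra node attached to the third node from one end (E_8). A semisimple Lie algebra decomposes uniquely as the direct sum of simple ideals, one per connected component of its Dynkin diagram, so g ≅ A_2 ⊕ E_8 (dimension 8 + 248 = 256).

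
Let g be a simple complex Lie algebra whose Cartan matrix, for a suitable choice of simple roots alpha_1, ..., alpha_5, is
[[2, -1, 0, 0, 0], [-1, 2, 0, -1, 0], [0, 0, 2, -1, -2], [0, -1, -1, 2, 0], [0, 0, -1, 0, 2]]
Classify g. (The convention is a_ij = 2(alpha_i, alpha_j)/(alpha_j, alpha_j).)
The matrix has rank 5 with 2's on the diagonal. Reading the off-diagonal entries as Dynkin edges (a single edge where a_ij = a_ji = -1; a double or triple edge where a_ij * a_ji = 2 or 3), the diagram is a chain of 5 nodes with a double edge at one end; the terminal node there is the unique short simple root (B_5). One simple-root ordering that puts it in standard form is (alpha_1, alpha_2, alpha_4, alpha_3, alpha_5). So the algebra is type B_5, i.e. so(11).

type B_5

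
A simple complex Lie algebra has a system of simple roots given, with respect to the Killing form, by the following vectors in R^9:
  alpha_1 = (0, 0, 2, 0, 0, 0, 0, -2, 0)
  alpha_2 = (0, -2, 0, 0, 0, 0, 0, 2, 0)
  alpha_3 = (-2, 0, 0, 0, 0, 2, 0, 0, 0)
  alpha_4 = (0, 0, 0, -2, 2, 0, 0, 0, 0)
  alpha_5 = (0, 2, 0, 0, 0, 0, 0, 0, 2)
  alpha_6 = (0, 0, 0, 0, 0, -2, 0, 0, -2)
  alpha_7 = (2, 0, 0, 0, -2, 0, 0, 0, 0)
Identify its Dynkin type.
Compute the Cartan integers a_ij = 2(alpha_i, alpha_j)/(alpha_j, alpha_j); the resulting 7x7 Cartan matrix is
[[2, -1, 0, 0, 0, 0, 0], [-1, 2, 0, 0, -1, 0, 0], [0, 0, 2, 0, 0, -1, -1], [0, 0, 0, 2, 0, 0, -1], [0, -1, 0, 0, 2, -1, 0], [0, 0, -1, 0, -1, 2, 0], [0, 0, -1, -1, 0, 0, 2]].
All simple roots have the same length, so the diagram is simply laced. The associated Dynkin diagram is a chain of 7 nodes with single edges (A_7), so the type is A_7 (the algebra sl(8)).

type A_7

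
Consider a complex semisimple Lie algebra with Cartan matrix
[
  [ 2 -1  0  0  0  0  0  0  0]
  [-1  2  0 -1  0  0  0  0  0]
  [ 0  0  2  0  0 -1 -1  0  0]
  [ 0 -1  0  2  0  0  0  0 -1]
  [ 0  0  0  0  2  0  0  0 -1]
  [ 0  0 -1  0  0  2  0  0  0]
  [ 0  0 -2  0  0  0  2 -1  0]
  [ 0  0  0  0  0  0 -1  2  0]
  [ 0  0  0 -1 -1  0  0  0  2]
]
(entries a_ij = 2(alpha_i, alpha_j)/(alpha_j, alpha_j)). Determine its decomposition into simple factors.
A_5 (sl(6)) ⊕ F_4

The diagram associated to this matrix has two connected components: the simple roots {alpha_1, alpha_2, alpha_4, alpha_5, alpha_9} form a chain of 5 nodes with single edges (A_5), and {alpha_3, alpha_6, alpha_7, alpha_8} form a chain of 4 nodes with a double edge between the middle two (F_4). A semisimple Lie algebra decomposes uniquely as the direct sum of simple ideals, one per connected component of its Dynkin diagram, so g ≅ A_5 ⊕ F_4 (dimension 35 + 52 = 87).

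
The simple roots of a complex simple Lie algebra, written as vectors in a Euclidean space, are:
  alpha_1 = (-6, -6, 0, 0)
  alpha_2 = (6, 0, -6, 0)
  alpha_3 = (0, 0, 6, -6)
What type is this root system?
Compute the Cartan integers a_ij = 2(alpha_i, alpha_j)/(alpha_j, alpha_j); the resulting 3x3 Cartan matrix is
[[2, -1, 0], [-1, 2, -1], [0, -1, 2]].
All simple roots have the same length, so the diagram is simply laced. The associated Dynkin diagram is a chain of 3 nodes with single edges (A_3), so the type is A_3 (the algebra sl(4)).

A_3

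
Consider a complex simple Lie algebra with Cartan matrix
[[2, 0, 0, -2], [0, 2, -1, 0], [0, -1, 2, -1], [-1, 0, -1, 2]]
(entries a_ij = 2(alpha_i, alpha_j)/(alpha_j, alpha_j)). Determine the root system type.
C_4 (sp(8))

The matrix has rank 4 with 2's on the diagonal. Reading the off-diagonal entries as Dynkin edges (a single edge where a_ij = a_ji = -1; a double or triple edge where a_ij * a_ji = 2 or 3), the diagram is a chain of 4 nodes with a double edge at one end; the terminal node there is the unique long simple root (C_4). One simple-root ordering that puts it in standard form is (alpha_2, alpha_3, alpha_4, alpha_1). So the algebra is type C_4, i.e. sp(8).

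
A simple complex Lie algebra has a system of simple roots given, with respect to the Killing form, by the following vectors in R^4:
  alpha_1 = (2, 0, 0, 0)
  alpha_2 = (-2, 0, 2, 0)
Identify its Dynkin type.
Compute the Cartan integers a_ij = 2(alpha_i, alpha_j)/(alpha_j, alpha_j); the resulting 2x2 Cartan matrix is
[[2, -1], [-2, 2]].
The roots have two lengths (squared-length ratio 2:1); the short ones are alpha_{1}. The associated Dynkin diagram is a chain of 2 nodes with a double edge at one end; the terminal node there is the unique short simple root (B_2), so the type is B_2 (the algebra so(5)).

B_2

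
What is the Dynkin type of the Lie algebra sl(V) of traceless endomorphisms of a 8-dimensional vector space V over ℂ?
type A_7

This is sl(8), which has dimension 8^2 - 1 = 63 and rank 8 - 1 = 7 (a Cartan subalgebra is the diagonal traceless matrices). In the classification of classical Lie algebras, the special linear algebra sl(n+1) has type A_n; here n = 7, so the Dynkin diagram is a chain of 7 nodes with single edges (A_7). Hence the type is A_7.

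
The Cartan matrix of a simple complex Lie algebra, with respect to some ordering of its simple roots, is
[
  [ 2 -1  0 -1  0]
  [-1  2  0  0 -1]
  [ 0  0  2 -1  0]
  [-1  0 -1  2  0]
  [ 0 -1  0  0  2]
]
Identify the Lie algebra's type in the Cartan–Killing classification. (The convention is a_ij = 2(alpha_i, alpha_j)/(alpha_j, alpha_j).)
A_5 (sl(6))

The matrix has rank 5 with 2's on the diagonal. Reading the off-diagonal entries as Dynkin edges (a single edge where a_ij = a_ji = -1; a double or triple edge where a_ij * a_ji = 2 or 3), the diagram is a chain of 5 nodes with single edges (A_5). One simple-root ordering that puts it in standard form is (alpha_3, alpha_4, alpha_1, alpha_2, alpha_5). So the algebra is type A_5, i.e. sl(6).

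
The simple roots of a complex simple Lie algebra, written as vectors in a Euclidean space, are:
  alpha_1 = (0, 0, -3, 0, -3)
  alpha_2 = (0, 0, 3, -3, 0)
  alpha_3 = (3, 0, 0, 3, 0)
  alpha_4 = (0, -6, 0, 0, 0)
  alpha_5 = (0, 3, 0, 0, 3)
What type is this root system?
type C_5

Compute the Cartan integers a_ij = 2(alpha_i, alpha_j)/(alpha_j, alpha_j); the resulting 5x5 Cartan matrix is
[[2, -1, 0, 0, -1], [-1, 2, -1, 0, 0], [0, -1, 2, 0, 0], [0, 0, 0, 2, -2], [-1, 0, 0, -1, 2]].
The roots have two lengths (squared-length ratio 2:1); the short ones are alpha_{1,2,3,5}. The associated Dynkin diagram is a chain of 5 nodes with a double edge at one end; the terminal node there is the unique long simple root (C_5), so the type is C_5 (the algebra sp(10)).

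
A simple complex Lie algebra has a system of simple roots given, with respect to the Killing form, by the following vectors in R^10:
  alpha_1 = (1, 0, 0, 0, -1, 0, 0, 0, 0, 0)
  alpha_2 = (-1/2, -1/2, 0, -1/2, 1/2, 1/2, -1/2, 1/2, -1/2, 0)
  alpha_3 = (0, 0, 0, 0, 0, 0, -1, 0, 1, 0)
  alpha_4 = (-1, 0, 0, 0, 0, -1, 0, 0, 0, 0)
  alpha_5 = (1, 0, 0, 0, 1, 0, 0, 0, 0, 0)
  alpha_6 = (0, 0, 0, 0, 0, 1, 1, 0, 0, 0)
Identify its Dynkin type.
Compute the Cartan integers a_ij = 2(alpha_i, alpha_j)/(alpha_j, alpha_j); the resulting 6x6 Cartan matrix is
[[2, -1, 0, -1, 0, 0], [-1, 2, 0, 0, 0, 0], [0, 0, 2, 0, 0, -1], [-1, 0, 0, 2, -1, -1], [0, 0, 0, -1, 2, 0], [0, 0, -1, -1, 0, 2]].
All simple roots have the same length, so the diagram is simply laced. The associated Dynkin diagram is a chain of 5 nodes with one extra node attached to the third node from one end (E_6), so the type is E_6.

E6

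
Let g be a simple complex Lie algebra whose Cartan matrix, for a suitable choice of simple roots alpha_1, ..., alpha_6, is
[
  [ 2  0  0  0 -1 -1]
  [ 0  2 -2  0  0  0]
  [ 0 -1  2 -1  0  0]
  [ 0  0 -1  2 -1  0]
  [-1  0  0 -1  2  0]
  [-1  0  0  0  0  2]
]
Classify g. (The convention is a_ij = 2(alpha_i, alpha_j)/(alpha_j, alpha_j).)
The matrix has rank 6 with 2's on the diagonal. Reading the off-diagonal entries as Dynkin edges (a single edge where a_ij = a_ji = -1; a double or triple edge where a_ij * a_ji = 2 or 3), the diagram is a chain of 6 nodes with a double edge at one end; the terminal node there is the unique long simple root (C_6). One simple-root ordering that puts it in standard form is (alpha_6, alpha_1, alpha_5, alpha_4, alpha_3, alpha_2). So the algebra is type C_6, i.e. sp(12).

type C_6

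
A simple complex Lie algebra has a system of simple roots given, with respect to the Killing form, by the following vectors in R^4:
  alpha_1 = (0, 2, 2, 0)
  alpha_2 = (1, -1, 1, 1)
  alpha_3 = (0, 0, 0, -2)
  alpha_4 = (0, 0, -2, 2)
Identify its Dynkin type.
F4

Compute the Cartan integers a_ij = 2(alpha_i, alpha_j)/(alpha_j, alpha_j); the resulting 4x4 Cartan matrix is
[[2, 0, 0, -1], [0, 2, -1, 0], [0, -1, 2, -1], [-1, 0, -2, 2]].
The roots have two lengths (squared-length ratio 2:1); the short ones are alpha_{2,3}. The associated Dynkin diagram is a chain of 4 nodes with a double edge between the middle two (F_4), so the type is F_4.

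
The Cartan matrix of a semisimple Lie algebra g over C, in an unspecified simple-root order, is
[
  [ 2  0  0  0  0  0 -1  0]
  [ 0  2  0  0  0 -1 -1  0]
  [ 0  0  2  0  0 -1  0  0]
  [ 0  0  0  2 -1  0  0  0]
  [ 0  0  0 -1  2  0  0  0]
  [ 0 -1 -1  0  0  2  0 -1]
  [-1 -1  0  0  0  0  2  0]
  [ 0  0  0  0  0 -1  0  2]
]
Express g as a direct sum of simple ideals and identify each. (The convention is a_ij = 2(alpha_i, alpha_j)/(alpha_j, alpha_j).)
type A_2 ⊕ type D_6

The diagram associated to this matrix has two connected components: the simple roots {alpha_4, alpha_5} form a chain of 2 nodes with single edges (A_2), and {alpha_1, alpha_2, alpha_3, alpha_6, alpha_7, alpha_8} form a chain of 4 nodes with a fork of two nodes at one end (D_6). A semisimple Lie algebra decomposes uniquely as the direct sum of simple ideals, one per connected component of its Dynkin diagram, so g ≅ A_2 ⊕ D_6 (dimension 8 + 66 = 74).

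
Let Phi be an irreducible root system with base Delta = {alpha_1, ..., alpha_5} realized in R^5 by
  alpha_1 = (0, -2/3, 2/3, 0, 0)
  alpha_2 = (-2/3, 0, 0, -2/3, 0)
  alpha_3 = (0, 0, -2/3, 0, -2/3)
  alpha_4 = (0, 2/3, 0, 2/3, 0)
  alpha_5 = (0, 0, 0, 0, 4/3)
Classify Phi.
C5

Compute the Cartan integers a_ij = 2(alpha_i, alpha_j)/(alpha_j, alpha_j); the resulting 5x5 Cartan matrix is
[[2, 0, -1, -1, 0], [0, 2, 0, -1, 0], [-1, 0, 2, 0, -1], [-1, -1, 0, 2, 0], [0, 0, -2, 0, 2]].
The roots have two lengths (squared-length ratio 2:1); the short ones are alpha_{1,2,3,4}. The associated Dynkin diagram is a chain of 5 nodes with a double edge at one end; the terminal node there is the unique long simple root (C_5), so the type is C_5 (the algebra sp(10)).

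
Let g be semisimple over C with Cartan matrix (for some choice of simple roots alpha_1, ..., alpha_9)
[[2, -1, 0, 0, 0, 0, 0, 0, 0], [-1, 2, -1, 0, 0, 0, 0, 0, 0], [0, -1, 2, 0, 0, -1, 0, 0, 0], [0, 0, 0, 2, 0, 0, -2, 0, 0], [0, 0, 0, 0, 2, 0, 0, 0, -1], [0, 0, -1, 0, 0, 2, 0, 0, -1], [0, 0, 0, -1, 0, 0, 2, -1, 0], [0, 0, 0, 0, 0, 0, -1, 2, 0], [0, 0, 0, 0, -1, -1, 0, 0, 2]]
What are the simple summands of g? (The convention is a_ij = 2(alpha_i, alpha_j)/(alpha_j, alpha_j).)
type A_6 + type C_3

The diagram associated to this matrix has two connected components: the simple roots {alpha_1, alpha_2, alpha_3, alpha_5, alpha_6, alpha_9} form a chain of 6 nodes with single edges (A_6), and {alpha_4, alpha_7, alpha_8} form a chain of 3 nodes with a double edge at one end; the terminal node there is the unique long simple root (C_3). A semisimple Lie algebra decomposes uniquely as the direct sum of simple ideals, one per connected component of its Dynkin diagram, so g ≅ A_6 ⊕ C_3 (dimension 48 + 21 = 69).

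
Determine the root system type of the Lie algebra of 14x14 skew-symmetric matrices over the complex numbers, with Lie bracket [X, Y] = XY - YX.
type D_7

This is so(14) with 14 even, which has dimension 14(14-1)/2 = 91 and rank 14/2 = 7. In the classification of classical Lie algebras, the orthogonal algebra so(2n) in an even number of variables has type D_n; here n = 7, so the Dynkin diagram is a chain of 5 nodes with a fork of two nodes at one end (D_7). Hence the type is D_7.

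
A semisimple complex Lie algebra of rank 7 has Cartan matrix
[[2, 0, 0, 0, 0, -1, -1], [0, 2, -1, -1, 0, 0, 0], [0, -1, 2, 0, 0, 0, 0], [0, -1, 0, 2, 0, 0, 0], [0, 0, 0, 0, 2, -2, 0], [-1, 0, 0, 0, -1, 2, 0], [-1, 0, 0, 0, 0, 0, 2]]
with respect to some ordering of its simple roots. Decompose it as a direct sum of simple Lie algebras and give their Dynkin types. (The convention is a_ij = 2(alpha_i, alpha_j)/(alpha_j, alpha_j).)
type A_3 + type C_4

The diagram associated to this matrix has two connected components: the simple roots {alpha_2, alpha_3, alpha_4} form a chain of 3 nodes with single edges (A_3), and {alpha_1, alpha_5, alpha_6, alpha_7} form a chain of 4 nodes with a double edge at one end; the terminal node there is the unique long simple root (C_4). A semisimple Lie algebra decomposes uniquely as the direct sum of simple ideals, one per connected component of its Dynkin diagram, so g ≅ A_3 ⊕ C_4 (dimension 15 + 36 = 51).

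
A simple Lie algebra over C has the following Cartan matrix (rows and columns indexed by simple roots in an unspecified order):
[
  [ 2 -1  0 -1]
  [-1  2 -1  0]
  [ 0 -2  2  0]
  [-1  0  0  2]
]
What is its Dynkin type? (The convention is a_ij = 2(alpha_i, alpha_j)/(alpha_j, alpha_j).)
C_4 (sp(8))

The matrix has rank 4 with 2's on the diagonal. Reading the off-diagonal entries as Dynkin edges (a single edge where a_ij = a_ji = -1; a double or triple edge where a_ij * a_ji = 2 or 3), the diagram is a chain of 4 nodes with a double edge at one end; the terminal node there is the unique long simple root (C_4). One simple-root ordering that puts it in standard form is (alpha_4, alpha_1, alpha_2, alpha_3). So the algebra is type C_4, i.e. sp(8).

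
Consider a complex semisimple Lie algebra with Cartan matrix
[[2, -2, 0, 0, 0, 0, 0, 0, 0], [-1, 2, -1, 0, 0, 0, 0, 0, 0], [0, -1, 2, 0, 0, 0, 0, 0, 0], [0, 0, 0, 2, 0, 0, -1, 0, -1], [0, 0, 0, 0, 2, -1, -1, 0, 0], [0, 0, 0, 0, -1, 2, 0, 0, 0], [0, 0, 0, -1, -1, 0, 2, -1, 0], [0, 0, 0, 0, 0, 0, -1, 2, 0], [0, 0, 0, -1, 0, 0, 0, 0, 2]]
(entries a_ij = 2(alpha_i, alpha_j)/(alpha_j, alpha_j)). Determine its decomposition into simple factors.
C_3 + E_6

The diagram associated to this matrix has two connected components: the simple roots {alpha_1, alpha_2, alpha_3} form a chain of 3 nodes with a double edge at one end; the terminal node there is the unique long simple root (C_3), and {alpha_4, alpha_5, alpha_6, alpha_7, alpha_8, alpha_9} form a chain of 5 nodes with one extra node attached to the third node from one end (E_6). A semisimple Lie algebra decomposes uniquely as the direct sum of simple ideals, one per connected component of its Dynkin diagram, so g ≅ C_3 ⊕ E_6 (dimension 21 + 78 = 99).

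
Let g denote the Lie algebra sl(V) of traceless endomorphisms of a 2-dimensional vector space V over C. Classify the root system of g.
This is sl(2), which has dimension 2^2 - 1 = 3 and rank 2 - 1 = 1 (a Cartan subalgebra is the diagonal traceless matrices). In the classification of classical Lie algebras, the special linear algebra sl(n+1) has type A_n; here n = 1, so the Dynkin diagram is a chain of 1 nodes with single edges (A_1). Hence the type is A_1.

A1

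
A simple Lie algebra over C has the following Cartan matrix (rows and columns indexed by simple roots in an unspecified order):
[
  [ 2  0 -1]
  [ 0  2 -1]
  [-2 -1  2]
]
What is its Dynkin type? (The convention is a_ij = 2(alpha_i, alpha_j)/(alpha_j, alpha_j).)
The matrix has rank 3 with 2's on the diagonal. Reading the off-diagonal entries as Dynkin edges (a single edge where a_ij = a_ji = -1; a double or triple edge where a_ij * a_ji = 2 or 3), the diagram is a chain of 3 nodes with a double edge at one end; the terminal node there is the unique short simple root (B_3). One simple-root ordering that puts it in standard form is (alpha_2, alpha_3, alpha_1). So the algebra is type B_3, i.e. so(7).

B_3 (so(7))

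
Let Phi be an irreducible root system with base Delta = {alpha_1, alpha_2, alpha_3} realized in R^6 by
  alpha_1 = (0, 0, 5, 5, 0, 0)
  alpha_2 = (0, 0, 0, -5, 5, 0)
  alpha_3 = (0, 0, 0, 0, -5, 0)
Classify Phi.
B_3 (so(7))

Compute the Cartan integers a_ij = 2(alpha_i, alpha_j)/(alpha_j, alpha_j); the resulting 3x3 Cartan matrix is
[[2, -1, 0], [-1, 2, -2], [0, -1, 2]].
The roots have two lengths (squared-length ratio 2:1); the short ones are alpha_{3}. The associated Dynkin diagram is a chain of 3 nodes with a double edge at one end; the terminal node there is the unique short simple root (B_3), so the type is B_3 (the algebra so(7)).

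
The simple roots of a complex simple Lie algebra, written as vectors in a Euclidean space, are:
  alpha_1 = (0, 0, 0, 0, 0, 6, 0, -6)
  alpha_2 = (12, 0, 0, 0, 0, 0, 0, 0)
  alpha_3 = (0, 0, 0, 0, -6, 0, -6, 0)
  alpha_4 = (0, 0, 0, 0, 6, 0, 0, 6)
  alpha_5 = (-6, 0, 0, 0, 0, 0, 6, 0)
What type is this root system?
C_5 (sp(10))

Compute the Cartan integers a_ij = 2(alpha_i, alpha_j)/(alpha_j, alpha_j); the resulting 5x5 Cartan matrix is
[[2, 0, 0, -1, 0], [0, 2, 0, 0, -2], [0, 0, 2, -1, -1], [-1, 0, -1, 2, 0], [0, -1, -1, 0, 2]].
The roots have two lengths (squared-length ratio 2:1); the short ones are alpha_{1,3,4,5}. The associated Dynkin diagram is a chain of 5 nodes with a double edge at one end; the terminal node there is the unique long simple root (C_5), so the type is C_5 (the algebra sp(10)).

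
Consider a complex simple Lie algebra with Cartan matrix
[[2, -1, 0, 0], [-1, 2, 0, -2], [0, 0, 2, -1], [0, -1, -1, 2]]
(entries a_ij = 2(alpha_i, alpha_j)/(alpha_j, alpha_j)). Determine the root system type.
type F_4

The matrix has rank 4 with 2's on the diagonal. Reading the off-diagonal entries as Dynkin edges (a single edge where a_ij = a_ji = -1; a double or triple edge where a_ij * a_ji = 2 or 3), the diagram is a chain of 4 nodes with a double edge between the middle two (F_4). One simple-root ordering that puts it in standard form is (alpha_1, alpha_2, alpha_4, alpha_3). So the algebra is type F_4.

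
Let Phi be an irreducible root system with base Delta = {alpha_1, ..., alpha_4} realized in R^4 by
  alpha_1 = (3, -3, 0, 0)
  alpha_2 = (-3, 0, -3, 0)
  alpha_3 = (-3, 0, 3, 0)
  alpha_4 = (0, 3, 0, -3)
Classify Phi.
Compute the Cartan integers a_ij = 2(alpha_i, alpha_j)/(alpha_j, alpha_j); the resulting 4x4 Cartan matrix is
[[2, -1, -1, -1], [-1, 2, 0, 0], [-1, 0, 2, 0], [-1, 0, 0, 2]].
All simple roots have the same length, so the diagram is simply laced. The associated Dynkin diagram is a chain of 2 nodes with a fork of two nodes at one end (D_4), so the type is D_4 (the algebra so(8)).

D_4 (so(8))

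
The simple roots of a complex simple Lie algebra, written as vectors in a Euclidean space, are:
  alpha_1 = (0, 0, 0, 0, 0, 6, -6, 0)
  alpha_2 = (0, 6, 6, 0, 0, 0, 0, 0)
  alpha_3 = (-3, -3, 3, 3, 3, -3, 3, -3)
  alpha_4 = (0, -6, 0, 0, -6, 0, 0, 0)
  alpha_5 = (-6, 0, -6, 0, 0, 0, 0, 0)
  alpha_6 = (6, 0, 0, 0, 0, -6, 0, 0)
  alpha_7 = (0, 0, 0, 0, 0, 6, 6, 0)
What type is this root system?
Compute the Cartan integers a_ij = 2(alpha_i, alpha_j)/(alpha_j, alpha_j); the resulting 7x7 Cartan matrix is
[[2, 0, -1, 0, 0, -1, 0], [0, 2, 0, -1, -1, 0, 0], [-1, 0, 2, 0, 0, 0, 0], [0, -1, 0, 2, 0, 0, 0], [0, -1, 0, 0, 2, -1, 0], [-1, 0, 0, 0, -1, 2, -1], [0, 0, 0, 0, 0, -1, 2]].
All simple roots have the same length, so the diagram is simply laced. The associated Dynkin diagram is a chain of 6 nodes with one extra node attached to the third node from one end (E_7), so the type is E_7.

E_7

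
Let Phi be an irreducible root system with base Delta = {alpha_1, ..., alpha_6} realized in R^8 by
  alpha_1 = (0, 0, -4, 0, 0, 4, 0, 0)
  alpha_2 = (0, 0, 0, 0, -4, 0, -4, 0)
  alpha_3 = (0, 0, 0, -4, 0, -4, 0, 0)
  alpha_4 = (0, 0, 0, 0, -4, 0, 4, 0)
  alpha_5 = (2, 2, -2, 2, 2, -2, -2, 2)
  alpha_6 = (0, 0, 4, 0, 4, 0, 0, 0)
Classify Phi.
Compute the Cartan integers a_ij = 2(alpha_i, alpha_j)/(alpha_j, alpha_j); the resulting 6x6 Cartan matrix is
[[2, 0, -1, 0, 0, -1], [0, 2, 0, 0, 0, -1], [-1, 0, 2, 0, 0, 0], [0, 0, 0, 2, -1, -1], [0, 0, 0, -1, 2, 0], [-1, -1, 0, -1, 0, 2]].
All simple roots have the same length, so the diagram is simply laced. The associated Dynkin diagram is a chain of 5 nodes with one extra node attached to the third node from one end (E_6), so the type is E_6.

type E_6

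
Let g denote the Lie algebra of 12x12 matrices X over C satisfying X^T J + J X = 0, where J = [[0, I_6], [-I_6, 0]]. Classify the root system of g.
This is sp(12), which has dimension 12(12+1)/2 = 78 and rank 12/2 = 6. In the classification of classical Lie algebras, the symplectic algebra sp(2n) has type C_n; here n = 6, so the Dynkin diagram is a chain of 6 nodes with a double edge at one end; the terminal node there is the unique long simple root (C_6). Hence the type is C_6.

C6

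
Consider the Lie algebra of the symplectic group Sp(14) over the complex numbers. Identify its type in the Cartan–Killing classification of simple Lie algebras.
C_7

This is sp(14), which has dimension 14(14+1)/2 = 105 and rank 14/2 = 7. In the classification of classical Lie algebras, the symplectic algebra sp(2n) has type C_n; here n = 7, so the Dynkin diagram is a chain of 7 nodes with a double edge at one end; the terminal node there is the unique long simple root (C_7). Hence the type is C_7.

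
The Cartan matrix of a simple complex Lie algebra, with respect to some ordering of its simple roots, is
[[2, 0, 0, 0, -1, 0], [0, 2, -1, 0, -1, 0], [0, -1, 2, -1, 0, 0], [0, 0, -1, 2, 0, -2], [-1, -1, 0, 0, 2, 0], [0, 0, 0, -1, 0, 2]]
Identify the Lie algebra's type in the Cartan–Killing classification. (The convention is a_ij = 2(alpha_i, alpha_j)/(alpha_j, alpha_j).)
The matrix has rank 6 with 2's on the diagonal. Reading the off-diagonal entries as Dynkin edges (a single edge where a_ij = a_ji = -1; a double or triple edge where a_ij * a_ji = 2 or 3), the diagram is a chain of 6 nodes with a double edge at one end; the terminal node there is the unique short simple root (B_6). One simple-root ordering that puts it in standard form is (alpha_1, alpha_5, alpha_2, alpha_3, alpha_4, alpha_6). So the algebra is type B_6, i.e. so(13).

B_6 (so(13))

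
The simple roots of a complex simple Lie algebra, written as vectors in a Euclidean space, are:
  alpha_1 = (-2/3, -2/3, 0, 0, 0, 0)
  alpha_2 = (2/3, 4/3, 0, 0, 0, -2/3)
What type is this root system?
Compute the Cartan integers a_ij = 2(alpha_i, alpha_j)/(alpha_j, alpha_j); the resulting 2x2 Cartan matrix is
[[2, -1], [-3, 2]].
The roots have two lengths (squared-length ratio 3:1); the short ones are alpha_{1}. The associated Dynkin diagram is two nodes joined by a triple edge (G_2), so the type is G_2.

G_2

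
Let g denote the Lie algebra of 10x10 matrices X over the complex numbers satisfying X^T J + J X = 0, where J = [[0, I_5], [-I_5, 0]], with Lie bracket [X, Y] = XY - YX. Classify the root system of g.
type C_5

This is sp(10), which has dimension 10(10+1)/2 = 55 and rank 10/2 = 5. In the classification of classical Lie algebras, the symplectic algebra sp(2n) has type C_n; here n = 5, so the Dynkin diagram is a chain of 5 nodes with a double edge at one end; the terminal node there is the unique long simple root (C_5). Hence the type is C_5.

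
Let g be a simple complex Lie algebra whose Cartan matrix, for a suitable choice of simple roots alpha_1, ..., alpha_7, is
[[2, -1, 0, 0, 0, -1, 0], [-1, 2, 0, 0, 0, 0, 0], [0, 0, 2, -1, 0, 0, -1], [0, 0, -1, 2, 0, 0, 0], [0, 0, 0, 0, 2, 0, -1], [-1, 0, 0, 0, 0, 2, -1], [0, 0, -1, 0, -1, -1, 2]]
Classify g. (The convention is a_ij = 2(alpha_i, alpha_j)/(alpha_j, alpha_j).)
The matrix has rank 7 with 2's on the diagonal. Reading the off-diagonal entries as Dynkin edges (a single edge where a_ij = a_ji = -1; a double or triple edge where a_ij * a_ji = 2 or 3), the diagram is a chain of 6 nodes with one extra node attached to the third node from one end (E_7). One simple-root ordering that puts it in standard form is (alpha_4, alpha_5, alpha_3, alpha_7, alpha_6, alpha_1, alpha_2). So the algebra is type E_7.

E_7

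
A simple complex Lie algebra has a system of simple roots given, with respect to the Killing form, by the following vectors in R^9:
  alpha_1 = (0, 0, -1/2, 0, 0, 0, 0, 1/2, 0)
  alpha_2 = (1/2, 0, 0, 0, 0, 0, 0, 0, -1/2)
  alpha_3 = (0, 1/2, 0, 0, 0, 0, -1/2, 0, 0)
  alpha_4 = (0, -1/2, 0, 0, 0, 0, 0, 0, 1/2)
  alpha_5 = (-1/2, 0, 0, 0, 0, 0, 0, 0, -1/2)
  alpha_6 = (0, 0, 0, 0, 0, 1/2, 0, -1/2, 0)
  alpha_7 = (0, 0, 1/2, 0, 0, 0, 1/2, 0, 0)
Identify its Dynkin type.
Compute the Cartan integers a_ij = 2(alpha_i, alpha_j)/(alpha_j, alpha_j); the resulting 7x7 Cartan matrix is
[[2, 0, 0, 0, 0, -1, -1], [0, 2, 0, -1, 0, 0, 0], [0, 0, 2, -1, 0, 0, -1], [0, -1, -1, 2, -1, 0, 0], [0, 0, 0, -1, 2, 0, 0], [-1, 0, 0, 0, 0, 2, 0], [-1, 0, -1, 0, 0, 0, 2]].
All simple roots have the same length, so the diagram is simply laced. The associated Dynkin diagram is a chain of 5 nodes with a fork of two nodes at one end (D_7), so the type is D_7 (the algebra so(14)).

type D_7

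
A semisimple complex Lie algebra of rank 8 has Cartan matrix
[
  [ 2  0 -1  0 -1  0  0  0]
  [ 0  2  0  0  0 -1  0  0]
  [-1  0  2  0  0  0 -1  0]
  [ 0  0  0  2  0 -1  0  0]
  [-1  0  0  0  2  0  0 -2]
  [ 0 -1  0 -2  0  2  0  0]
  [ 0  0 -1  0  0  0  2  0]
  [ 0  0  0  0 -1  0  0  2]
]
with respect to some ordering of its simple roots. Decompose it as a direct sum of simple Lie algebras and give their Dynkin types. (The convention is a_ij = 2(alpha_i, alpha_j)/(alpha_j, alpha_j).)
type B_3 ⊕ type B_5

The diagram associated to this matrix has two connected components: the simple roots {alpha_2, alpha_4, alpha_6} form a chain of 3 nodes with a double edge at one end; the terminal node there is the unique short simple root (B_3), and {alpha_1, alpha_3, alpha_5, alpha_7, alpha_8} form a chain of 5 nodes with a double edge at one end; the terminal node there is the unique short simple root (B_5). A semisimple Lie algebra decomposes uniquely as the direct sum of simple ideals, one per connected component of its Dynkin diagram, so g ≅ B_3 ⊕ B_5 (dimension 21 + 55 = 76).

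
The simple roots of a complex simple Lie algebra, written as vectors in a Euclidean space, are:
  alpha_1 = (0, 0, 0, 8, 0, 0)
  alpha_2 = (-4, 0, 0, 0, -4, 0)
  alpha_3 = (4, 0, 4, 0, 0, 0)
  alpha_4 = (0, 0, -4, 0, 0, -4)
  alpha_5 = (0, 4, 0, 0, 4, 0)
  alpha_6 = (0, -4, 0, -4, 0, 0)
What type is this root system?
C_6 (sp(12))

Compute the Cartan integers a_ij = 2(alpha_i, alpha_j)/(alpha_j, alpha_j); the resulting 6x6 Cartan matrix is
[[2, 0, 0, 0, 0, -2], [0, 2, -1, 0, -1, 0], [0, -1, 2, -1, 0, 0], [0, 0, -1, 2, 0, 0], [0, -1, 0, 0, 2, -1], [-1, 0, 0, 0, -1, 2]].
The roots have two lengths (squared-length ratio 2:1); the short ones are alpha_{2,3,4,5,6}. The associated Dynkin diagram is a chain of 6 nodes with a double edge at one end; the terminal node there is the unique long simple root (C_6), so the type is C_6 (the algebra sp(12)).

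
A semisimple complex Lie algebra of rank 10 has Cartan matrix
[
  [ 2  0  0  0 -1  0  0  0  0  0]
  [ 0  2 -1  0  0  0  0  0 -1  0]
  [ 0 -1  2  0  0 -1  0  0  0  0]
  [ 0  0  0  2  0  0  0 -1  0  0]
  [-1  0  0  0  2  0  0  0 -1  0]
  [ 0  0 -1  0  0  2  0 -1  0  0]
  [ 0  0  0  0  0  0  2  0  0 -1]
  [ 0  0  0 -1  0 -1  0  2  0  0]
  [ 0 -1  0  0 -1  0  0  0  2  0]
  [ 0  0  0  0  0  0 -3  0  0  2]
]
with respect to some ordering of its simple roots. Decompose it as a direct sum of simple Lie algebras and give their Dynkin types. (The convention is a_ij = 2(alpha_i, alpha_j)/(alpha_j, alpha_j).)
A_8 (sl(9)) + G_2

The diagram associated to this matrix has two connected components: the simple roots {alpha_1, alpha_2, alpha_3, alpha_4, alpha_5, alpha_6, alpha_8, alpha_9} form a chain of 8 nodes with single edges (A_8), and {alpha_7, alpha_10} form two nodes joined by a triple edge (G_2). A semisimple Lie algebra decomposes uniquely as the direct sum of simple ideals, one per connected component of its Dynkin diagram, so g ≅ A_8 ⊕ G_2 (dimension 80 + 14 = 94).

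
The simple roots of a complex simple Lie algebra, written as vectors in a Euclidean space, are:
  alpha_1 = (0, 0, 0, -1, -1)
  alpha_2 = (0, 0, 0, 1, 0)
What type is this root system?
Compute the Cartan integers a_ij = 2(alpha_i, alpha_j)/(alpha_j, alpha_j); the resulting 2x2 Cartan matrix is
[[2, -2], [-1, 2]].
The roots have two lengths (squared-length ratio 2:1); the short ones are alpha_{2}. The associated Dynkin diagram is a chain of 2 nodes with a double edge at one end; the terminal node there is the unique short simple root (B_2), so the type is B_2 (the algebra so(5)).

B_2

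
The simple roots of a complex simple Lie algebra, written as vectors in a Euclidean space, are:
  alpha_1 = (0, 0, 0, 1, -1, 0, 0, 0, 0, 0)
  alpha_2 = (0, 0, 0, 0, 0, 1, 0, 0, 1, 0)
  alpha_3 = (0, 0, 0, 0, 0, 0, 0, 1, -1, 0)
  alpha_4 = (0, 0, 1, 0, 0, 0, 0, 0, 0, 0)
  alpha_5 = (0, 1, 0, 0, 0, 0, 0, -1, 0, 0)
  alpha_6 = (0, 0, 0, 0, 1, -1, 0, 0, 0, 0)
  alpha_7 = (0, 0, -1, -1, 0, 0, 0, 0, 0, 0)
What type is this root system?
Compute the Cartan integers a_ij = 2(alpha_i, alpha_j)/(alpha_j, alpha_j); the resulting 7x7 Cartan matrix is
[[2, 0, 0, 0, 0, -1, -1], [0, 2, -1, 0, 0, -1, 0], [0, -1, 2, 0, -1, 0, 0], [0, 0, 0, 2, 0, 0, -1], [0, 0, -1, 0, 2, 0, 0], [-1, -1, 0, 0, 0, 2, 0], [-1, 0, 0, -2, 0, 0, 2]].
The roots have two lengths (squared-length ratio 2:1); the short ones are alpha_{4}. The associated Dynkin diagram is a chain of 7 nodes with a double edge at one end; the terminal node there is the unique short simple root (B_7), so the type is B_7 (the algebra so(15)).

B7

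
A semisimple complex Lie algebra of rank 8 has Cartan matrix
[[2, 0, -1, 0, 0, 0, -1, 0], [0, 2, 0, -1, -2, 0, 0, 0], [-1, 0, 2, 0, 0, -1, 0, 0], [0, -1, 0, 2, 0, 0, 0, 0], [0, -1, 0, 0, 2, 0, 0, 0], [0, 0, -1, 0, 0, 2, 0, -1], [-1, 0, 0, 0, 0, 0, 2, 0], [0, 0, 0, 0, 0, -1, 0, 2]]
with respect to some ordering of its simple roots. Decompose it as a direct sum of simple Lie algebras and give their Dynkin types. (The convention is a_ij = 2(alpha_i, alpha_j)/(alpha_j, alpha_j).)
The diagram associated to this matrix has two connected components: the simple roots {alpha_1, alpha_3, alpha_6, alpha_7, alpha_8} form a chain of 5 nodes with single edges (A_5), and {alpha_2, alpha_4, alpha_5} form a chain of 3 nodes with a double edge at one end; the terminal node there is the unique short simple root (B_3). A semisimple Lie algebra decomposes uniquely as the direct sum of simple ideals, one per connected component of its Dynkin diagram, so g ≅ A_5 ⊕ B_3 (dimension 35 + 21 = 56).

A5 ⊕ B3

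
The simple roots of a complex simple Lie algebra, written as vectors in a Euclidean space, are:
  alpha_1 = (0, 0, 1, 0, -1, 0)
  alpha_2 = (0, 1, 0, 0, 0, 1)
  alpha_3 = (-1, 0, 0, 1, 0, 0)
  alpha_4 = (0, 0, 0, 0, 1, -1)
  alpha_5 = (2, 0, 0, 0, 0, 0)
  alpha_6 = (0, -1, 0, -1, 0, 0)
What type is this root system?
Compute the Cartan integers a_ij = 2(alpha_i, alpha_j)/(alpha_j, alpha_j); the resulting 6x6 Cartan matrix is
[[2, 0, 0, -1, 0, 0], [0, 2, 0, -1, 0, -1], [0, 0, 2, 0, -1, -1], [-1, -1, 0, 2, 0, 0], [0, 0, -2, 0, 2, 0], [0, -1, -1, 0, 0, 2]].
The roots have two lengths (squared-length ratio 2:1); the short ones are alpha_{1,2,3,4,6}. The associated Dynkin diagram is a chain of 6 nodes with a double edge at one end; the terminal node there is the unique long simple root (C_6), so the type is C_6 (the algebra sp(12)).

C6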